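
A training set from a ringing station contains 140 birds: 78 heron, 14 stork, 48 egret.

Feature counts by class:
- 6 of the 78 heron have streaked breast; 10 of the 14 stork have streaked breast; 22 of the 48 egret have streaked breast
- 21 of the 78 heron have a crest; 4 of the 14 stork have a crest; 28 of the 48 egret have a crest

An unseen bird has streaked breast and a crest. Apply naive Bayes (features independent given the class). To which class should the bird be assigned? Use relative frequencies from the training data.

egret

heron: (78/140) × (6/78) × (21/78) ≈ 0.0115385
stork: (14/140) × (10/14) × (4/14) ≈ 0.0204082
egret: (48/140) × (22/48) × (28/48) ≈ 0.0916667
Highest score → egret.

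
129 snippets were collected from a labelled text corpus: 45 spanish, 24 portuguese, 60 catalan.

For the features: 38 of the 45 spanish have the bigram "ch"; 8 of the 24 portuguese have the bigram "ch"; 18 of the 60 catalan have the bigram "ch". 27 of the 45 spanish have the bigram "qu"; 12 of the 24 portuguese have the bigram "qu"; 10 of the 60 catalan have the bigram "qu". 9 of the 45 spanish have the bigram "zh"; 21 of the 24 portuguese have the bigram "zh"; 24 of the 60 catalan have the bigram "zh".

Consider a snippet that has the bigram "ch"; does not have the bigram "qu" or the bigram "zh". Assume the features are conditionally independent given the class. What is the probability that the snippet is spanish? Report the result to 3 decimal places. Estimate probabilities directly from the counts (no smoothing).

spanish: (45/129) × (38/45) × (18/45) × (36/45) ≈ 0.0942636
portuguese: (24/129) × (8/24) × (12/24) × (3/24) ≈ 0.00387597
catalan: (60/129) × (18/60) × (50/60) × (36/60) ≈ 0.0697674
P(spanish | x) = 0.0942636 / 0.16790697 ≈ 0.561

0.561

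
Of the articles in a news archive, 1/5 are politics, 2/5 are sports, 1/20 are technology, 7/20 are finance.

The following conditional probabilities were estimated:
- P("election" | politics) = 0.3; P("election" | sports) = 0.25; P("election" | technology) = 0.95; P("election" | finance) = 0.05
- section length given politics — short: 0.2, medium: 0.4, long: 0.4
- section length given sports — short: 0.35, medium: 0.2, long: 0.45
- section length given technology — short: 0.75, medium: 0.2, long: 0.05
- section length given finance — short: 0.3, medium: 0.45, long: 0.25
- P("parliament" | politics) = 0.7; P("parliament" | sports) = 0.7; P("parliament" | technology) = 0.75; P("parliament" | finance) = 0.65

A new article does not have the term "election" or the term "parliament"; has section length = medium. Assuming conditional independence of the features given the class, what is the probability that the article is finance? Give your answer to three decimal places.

politics: 0.2 × (1−0.3) × 0.4 × (1−0.7) = 0.0168
sports: 0.4 × (1−0.25) × 0.2 × (1−0.7) = 0.018
technology: 0.05 × (1−0.95) × 0.2 × (1−0.75) = 0.000125
finance: 0.35 × (1−0.05) × 0.45 × (1−0.65) = 0.05236875
P(finance | x) = 0.05236875 / 0.08729375 ≈ 0.600

0.600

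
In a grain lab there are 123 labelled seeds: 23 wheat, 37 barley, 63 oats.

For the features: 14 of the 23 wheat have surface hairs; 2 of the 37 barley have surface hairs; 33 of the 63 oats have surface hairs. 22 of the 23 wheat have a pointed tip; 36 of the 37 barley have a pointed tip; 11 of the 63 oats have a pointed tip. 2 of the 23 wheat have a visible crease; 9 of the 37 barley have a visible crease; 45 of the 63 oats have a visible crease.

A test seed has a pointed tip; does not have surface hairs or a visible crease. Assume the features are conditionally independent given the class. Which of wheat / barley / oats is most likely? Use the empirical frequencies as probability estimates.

barley

wheat: (23/123) × (9/23) × (22/23) × (21/23) ≈ 0.0639034
barley: (37/123) × (35/37) × (36/37) × (28/37) ≈ 0.209517
oats: (63/123) × (30/63) × (11/63) × (18/63) ≈ 0.0121675
Highest score → barley.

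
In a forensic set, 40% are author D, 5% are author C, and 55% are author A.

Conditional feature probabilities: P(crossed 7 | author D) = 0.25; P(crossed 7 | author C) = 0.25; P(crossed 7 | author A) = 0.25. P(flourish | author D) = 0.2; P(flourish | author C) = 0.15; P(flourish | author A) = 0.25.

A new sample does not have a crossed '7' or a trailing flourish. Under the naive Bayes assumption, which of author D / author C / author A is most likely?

author D: 0.4 × (1−0.25) × (1−0.2) = 0.24
author C: 0.05 × (1−0.25) × (1−0.15) = 0.031875
author A: 0.55 × (1−0.25) × (1−0.25) = 0.309375
Highest score → author A.

author A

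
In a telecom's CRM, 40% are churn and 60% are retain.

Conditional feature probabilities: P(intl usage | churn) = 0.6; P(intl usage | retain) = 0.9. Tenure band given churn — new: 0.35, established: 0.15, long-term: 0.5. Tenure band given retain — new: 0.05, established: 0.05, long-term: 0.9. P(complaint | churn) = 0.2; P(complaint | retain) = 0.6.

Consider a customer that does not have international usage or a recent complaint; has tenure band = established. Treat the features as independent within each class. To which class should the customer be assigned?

churn: 0.4 × (1−0.6) × 0.15 × (1−0.2) = 0.0192
retain: 0.6 × (1−0.9) × 0.05 × (1−0.6) = 0.0012
Highest score → churn.

churn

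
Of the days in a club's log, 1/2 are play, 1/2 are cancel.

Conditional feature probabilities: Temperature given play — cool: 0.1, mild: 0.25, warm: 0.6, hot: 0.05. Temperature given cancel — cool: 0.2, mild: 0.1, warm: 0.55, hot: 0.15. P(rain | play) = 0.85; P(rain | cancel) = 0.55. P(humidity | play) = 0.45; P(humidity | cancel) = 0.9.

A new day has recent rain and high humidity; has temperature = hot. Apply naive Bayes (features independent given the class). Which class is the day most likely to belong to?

play: 0.5 × 0.05 × 0.85 × 0.45 = 0.0095625
cancel: 0.5 × 0.15 × 0.55 × 0.9 = 0.037125
Highest score → cancel.

cancel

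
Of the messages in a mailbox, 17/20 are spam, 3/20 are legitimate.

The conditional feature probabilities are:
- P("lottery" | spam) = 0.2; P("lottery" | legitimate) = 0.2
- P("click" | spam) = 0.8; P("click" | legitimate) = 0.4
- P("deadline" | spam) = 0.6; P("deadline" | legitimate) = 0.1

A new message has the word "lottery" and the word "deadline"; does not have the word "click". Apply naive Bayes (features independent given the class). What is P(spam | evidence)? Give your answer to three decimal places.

spam: 0.85 × 0.2 × (1−0.8) × 0.6 = 0.0204
legitimate: 0.15 × 0.2 × (1−0.4) × 0.1 = 0.0018
P(spam | x) = 0.0204 / 0.0222 ≈ 0.919

0.919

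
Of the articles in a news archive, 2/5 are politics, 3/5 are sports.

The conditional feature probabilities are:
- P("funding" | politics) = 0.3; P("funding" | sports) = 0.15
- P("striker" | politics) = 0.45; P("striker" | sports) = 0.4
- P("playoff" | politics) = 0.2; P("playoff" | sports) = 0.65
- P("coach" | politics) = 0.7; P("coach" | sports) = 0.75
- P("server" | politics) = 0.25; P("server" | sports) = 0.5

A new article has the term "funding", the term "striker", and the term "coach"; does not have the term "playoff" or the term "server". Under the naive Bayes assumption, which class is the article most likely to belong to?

politics: 0.4 × 0.3 × 0.45 × (1−0.2) × 0.7 × (1−0.25) = 0.02268
sports: 0.6 × 0.15 × 0.4 × (1−0.65) × 0.75 × (1−0.5) = 0.004725
Highest score → politics.

politics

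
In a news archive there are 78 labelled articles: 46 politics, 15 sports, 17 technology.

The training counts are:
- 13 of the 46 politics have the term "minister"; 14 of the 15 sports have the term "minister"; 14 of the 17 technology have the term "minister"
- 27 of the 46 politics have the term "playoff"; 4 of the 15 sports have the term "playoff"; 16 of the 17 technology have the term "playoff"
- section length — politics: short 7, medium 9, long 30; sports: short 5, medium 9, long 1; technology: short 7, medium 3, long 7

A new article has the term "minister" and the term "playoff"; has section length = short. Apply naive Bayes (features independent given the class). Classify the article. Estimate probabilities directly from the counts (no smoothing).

technology

politics: (46/78) × (13/46) × (27/46) × (7/46) ≈ 0.0148866
sports: (15/78) × (14/15) × (4/15) × (5/15) ≈ 0.0159544
technology: (17/78) × (14/17) × (16/17) × (7/17) ≈ 0.069559
Highest score → technology.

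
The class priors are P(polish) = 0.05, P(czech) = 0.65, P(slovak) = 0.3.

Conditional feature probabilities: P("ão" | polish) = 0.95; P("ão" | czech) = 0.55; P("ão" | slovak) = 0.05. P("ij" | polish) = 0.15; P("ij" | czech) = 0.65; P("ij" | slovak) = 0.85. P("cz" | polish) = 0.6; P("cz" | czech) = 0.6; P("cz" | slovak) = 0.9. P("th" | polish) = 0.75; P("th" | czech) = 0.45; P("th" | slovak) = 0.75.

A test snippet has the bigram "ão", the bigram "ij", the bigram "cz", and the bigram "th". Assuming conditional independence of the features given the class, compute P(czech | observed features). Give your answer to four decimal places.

0.8416

polish: 0.05 × 0.95 × 0.15 × 0.6 × 0.75 = 0.00320625
czech: 0.65 × 0.55 × 0.65 × 0.6 × 0.45 = 0.06274125
slovak: 0.3 × 0.05 × 0.85 × 0.9 × 0.75 = 0.00860625
P(czech | x) = 0.06274125 / 0.07455375 ≈ 0.8416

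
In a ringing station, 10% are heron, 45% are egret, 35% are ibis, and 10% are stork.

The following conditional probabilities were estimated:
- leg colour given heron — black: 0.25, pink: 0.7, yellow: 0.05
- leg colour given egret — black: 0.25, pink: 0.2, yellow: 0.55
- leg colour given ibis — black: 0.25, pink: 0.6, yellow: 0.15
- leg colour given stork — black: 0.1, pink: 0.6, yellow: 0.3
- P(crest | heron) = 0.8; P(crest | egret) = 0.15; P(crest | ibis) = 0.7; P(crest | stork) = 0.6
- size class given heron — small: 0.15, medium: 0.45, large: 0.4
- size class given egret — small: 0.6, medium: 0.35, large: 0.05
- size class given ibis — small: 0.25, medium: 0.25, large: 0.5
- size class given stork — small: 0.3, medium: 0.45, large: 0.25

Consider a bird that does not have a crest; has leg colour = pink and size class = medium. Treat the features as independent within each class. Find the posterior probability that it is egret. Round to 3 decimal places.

heron: 0.1 × 0.7 × (1−0.8) × 0.45 = 0.0063
egret: 0.45 × 0.2 × (1−0.15) × 0.35 = 0.026775
ibis: 0.35 × 0.6 × (1−0.7) × 0.25 = 0.01575
stork: 0.1 × 0.6 × (1−0.6) × 0.45 = 0.0108
P(egret | x) = 0.026775 / 0.059625 ≈ 0.449

0.449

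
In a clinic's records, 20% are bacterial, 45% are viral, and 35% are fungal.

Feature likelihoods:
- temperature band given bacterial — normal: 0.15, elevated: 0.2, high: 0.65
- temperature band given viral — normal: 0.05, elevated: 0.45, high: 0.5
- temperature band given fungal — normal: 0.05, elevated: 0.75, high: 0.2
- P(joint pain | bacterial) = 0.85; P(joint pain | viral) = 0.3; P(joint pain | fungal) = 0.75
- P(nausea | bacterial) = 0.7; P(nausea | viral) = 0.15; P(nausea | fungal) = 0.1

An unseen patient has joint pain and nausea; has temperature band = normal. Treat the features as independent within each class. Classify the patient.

bacterial

bacterial: 0.2 × 0.15 × 0.85 × 0.7 = 0.01785
viral: 0.45 × 0.05 × 0.3 × 0.15 = 0.0010125
fungal: 0.35 × 0.05 × 0.75 × 0.1 = 0.0013125
Highest score → bacterial.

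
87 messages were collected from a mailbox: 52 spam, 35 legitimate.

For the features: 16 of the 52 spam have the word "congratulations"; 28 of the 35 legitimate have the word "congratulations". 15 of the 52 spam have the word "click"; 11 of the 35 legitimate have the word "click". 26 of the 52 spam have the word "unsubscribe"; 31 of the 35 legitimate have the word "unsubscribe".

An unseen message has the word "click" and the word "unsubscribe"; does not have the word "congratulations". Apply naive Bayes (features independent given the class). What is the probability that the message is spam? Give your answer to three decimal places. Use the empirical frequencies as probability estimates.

spam: (52/87) × (36/52) × (15/52) × (26/52) ≈ 0.0596817
legitimate: (35/87) × (7/35) × (11/35) × (31/35) ≈ 0.0223974
P(spam | x) = 0.0596817 / 0.0820791 ≈ 0.727

0.727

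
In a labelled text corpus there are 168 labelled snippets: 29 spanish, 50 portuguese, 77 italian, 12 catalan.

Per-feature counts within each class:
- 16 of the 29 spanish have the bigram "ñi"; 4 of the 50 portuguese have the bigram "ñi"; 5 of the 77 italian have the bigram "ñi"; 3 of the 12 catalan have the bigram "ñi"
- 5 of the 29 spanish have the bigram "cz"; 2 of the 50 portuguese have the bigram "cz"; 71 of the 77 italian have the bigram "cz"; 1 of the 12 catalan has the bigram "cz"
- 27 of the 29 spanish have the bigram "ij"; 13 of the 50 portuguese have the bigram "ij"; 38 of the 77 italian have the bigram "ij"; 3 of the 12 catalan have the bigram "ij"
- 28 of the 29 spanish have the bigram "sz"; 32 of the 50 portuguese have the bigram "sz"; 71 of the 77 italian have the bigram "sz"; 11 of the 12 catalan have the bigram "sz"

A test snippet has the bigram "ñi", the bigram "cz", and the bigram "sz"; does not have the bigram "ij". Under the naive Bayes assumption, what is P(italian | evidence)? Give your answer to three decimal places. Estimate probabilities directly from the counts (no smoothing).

0.833

spanish: (29/168) × (16/29) × (5/29) × (2/29) × (28/29) ≈ 0.00109339
portuguese: (50/168) × (4/50) × (2/50) × (37/50) × (32/50) ≈ 0.000451048
italian: (77/168) × (5/77) × (71/77) × (39/77) × (71/77) ≈ 0.0128165
catalan: (12/168) × (3/12) × (1/12) × (9/12) × (11/12) ≈ 0.00102307
P(italian | x) = 0.0128165 / 0.015384008 ≈ 0.833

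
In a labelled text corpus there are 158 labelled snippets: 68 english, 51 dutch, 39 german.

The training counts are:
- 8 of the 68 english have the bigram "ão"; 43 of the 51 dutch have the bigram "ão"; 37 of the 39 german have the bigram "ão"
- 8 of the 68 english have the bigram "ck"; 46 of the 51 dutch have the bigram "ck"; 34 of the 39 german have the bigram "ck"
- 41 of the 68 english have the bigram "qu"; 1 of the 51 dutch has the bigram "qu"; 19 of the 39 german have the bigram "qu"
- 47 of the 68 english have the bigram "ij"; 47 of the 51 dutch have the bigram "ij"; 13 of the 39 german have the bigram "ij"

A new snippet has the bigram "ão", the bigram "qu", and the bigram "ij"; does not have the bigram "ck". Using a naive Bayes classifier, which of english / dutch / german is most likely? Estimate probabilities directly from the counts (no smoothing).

english: (68/158) × (8/68) × (60/68) × (41/68) × (47/68) ≈ 0.0186183
dutch: (51/158) × (43/51) × (5/51) × (1/51) × (47/51) ≈ 0.000482135
german: (39/158) × (37/39) × (5/39) × (19/39) × (13/39) ≈ 0.00487548
Highest score → english.

english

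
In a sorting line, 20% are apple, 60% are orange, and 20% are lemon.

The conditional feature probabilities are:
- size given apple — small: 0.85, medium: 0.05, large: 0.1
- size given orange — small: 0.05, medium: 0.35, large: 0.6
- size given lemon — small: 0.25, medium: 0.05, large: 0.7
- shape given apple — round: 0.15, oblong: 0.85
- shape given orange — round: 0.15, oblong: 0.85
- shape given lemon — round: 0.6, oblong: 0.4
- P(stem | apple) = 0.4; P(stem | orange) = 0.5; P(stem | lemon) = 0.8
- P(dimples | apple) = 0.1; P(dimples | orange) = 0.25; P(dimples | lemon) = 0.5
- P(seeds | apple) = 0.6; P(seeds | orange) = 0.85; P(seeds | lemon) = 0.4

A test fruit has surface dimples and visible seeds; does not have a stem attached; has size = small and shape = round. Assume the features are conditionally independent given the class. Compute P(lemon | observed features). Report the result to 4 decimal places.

0.4622

apple: 0.2 × 0.85 × 0.15 × (1−0.4) × 0.1 × 0.6 = 0.000918
orange: 0.6 × 0.05 × 0.15 × (1−0.5) × 0.25 × 0.85 = 0.000478125
lemon: 0.2 × 0.25 × 0.6 × (1−0.8) × 0.5 × 0.4 = 0.0012
P(lemon | x) = 0.0012 / 0.002596125 ≈ 0.4622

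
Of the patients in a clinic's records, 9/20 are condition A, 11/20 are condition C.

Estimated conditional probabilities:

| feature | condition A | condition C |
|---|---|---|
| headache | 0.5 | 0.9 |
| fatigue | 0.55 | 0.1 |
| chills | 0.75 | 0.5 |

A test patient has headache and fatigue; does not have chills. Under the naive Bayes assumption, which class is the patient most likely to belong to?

condition A: 0.45 × 0.5 × 0.55 × (1−0.75) = 0.0309375
condition C: 0.55 × 0.9 × 0.1 × (1−0.5) = 0.02475
Highest score → condition A.

condition A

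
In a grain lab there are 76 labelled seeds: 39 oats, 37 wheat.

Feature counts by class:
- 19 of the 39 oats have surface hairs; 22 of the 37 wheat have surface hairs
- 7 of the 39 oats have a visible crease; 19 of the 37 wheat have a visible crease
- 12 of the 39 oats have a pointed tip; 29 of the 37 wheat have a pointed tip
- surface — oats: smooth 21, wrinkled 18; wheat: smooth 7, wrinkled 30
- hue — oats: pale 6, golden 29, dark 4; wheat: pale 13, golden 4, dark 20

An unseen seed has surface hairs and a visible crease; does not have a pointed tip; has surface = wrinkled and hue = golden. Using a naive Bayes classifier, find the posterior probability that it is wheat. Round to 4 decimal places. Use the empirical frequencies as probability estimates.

oats: (39/76) × (19/39) × (7/39) × (27/39) × (18/39) × (29/39) ≈ 0.0106614
wheat: (37/76) × (22/37) × (19/37) × (8/37) × (30/37) × (4/37) ≈ 0.00281726
P(wheat | x) = 0.00281726 / 0.01347866 ≈ 0.2090

0.2090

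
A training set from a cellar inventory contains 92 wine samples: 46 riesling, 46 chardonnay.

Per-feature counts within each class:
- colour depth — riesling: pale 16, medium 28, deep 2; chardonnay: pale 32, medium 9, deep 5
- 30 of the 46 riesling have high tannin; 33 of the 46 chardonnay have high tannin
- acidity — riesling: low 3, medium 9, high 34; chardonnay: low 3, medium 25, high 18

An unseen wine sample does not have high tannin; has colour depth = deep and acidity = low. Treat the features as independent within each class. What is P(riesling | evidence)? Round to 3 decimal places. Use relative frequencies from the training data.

riesling: (46/92) × (2/46) × (16/46) × (3/46) ≈ 0.000493137
chardonnay: (46/92) × (5/46) × (13/46) × (3/46) ≈ 0.00100168
P(riesling | x) = 0.000493137 / 0.001494817 ≈ 0.330

0.330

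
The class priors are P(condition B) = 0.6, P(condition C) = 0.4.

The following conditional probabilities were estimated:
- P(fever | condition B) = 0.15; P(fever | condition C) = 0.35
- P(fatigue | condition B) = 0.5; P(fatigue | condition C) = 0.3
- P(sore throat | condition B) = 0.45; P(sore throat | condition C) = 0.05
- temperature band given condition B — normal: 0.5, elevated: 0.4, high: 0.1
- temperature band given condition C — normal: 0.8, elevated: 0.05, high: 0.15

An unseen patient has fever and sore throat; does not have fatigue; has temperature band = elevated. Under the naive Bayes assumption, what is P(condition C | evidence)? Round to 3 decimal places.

condition B: 0.6 × 0.15 × (1−0.5) × 0.45 × 0.4 = 0.0081
condition C: 0.4 × 0.35 × (1−0.3) × 0.05 × 0.05 = 0.000245
P(condition C | x) = 0.000245 / 0.008345 ≈ 0.029

0.029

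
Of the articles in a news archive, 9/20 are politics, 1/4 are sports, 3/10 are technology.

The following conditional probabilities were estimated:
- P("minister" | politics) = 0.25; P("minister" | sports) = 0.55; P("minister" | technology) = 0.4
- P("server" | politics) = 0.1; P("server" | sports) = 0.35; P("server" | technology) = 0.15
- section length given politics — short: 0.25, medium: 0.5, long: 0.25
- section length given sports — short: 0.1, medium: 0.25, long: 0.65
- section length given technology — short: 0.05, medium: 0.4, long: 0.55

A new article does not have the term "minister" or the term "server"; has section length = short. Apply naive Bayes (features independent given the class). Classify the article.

politics

politics: 0.45 × (1−0.25) × (1−0.1) × 0.25 = 0.0759375
sports: 0.25 × (1−0.55) × (1−0.35) × 0.1 = 0.0073125
technology: 0.3 × (1−0.4) × (1−0.15) × 0.05 = 0.00765
Highest score → politics.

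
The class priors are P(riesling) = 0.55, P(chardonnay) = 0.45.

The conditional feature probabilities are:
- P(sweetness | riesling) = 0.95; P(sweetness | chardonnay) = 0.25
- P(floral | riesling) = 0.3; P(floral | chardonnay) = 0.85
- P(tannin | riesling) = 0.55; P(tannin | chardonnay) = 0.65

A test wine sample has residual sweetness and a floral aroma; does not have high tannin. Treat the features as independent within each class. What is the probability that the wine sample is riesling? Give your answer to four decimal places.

riesling: 0.55 × 0.95 × 0.3 × (1−0.55) = 0.0705375
chardonnay: 0.45 × 0.25 × 0.85 × (1−0.65) = 0.03346875
P(riesling | x) = 0.0705375 / 0.10400625 ≈ 0.6782

0.6782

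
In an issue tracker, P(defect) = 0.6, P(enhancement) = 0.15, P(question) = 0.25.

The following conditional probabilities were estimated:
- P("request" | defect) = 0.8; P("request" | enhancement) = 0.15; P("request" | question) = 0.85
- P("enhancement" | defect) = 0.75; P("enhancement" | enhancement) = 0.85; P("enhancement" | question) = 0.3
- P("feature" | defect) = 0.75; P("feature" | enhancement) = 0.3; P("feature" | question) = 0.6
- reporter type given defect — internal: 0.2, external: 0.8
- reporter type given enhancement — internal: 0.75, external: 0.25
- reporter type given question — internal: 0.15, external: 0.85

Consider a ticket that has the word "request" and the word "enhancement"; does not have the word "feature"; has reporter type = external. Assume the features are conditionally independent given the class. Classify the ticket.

defect

defect: 0.6 × 0.8 × 0.75 × (1−0.75) × 0.8 = 0.072
enhancement: 0.15 × 0.15 × 0.85 × (1−0.3) × 0.25 = 0.003346875
question: 0.25 × 0.85 × 0.3 × (1−0.6) × 0.85 = 0.021675
Highest score → defect.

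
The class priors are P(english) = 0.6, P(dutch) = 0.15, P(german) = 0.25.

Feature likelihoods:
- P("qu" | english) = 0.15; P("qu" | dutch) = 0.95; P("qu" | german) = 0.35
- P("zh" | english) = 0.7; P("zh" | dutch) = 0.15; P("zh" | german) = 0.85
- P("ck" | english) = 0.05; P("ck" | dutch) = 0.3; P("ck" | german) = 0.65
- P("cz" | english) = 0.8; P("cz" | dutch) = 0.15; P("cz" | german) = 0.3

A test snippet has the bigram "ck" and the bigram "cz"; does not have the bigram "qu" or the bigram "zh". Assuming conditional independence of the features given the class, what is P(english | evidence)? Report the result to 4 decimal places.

english: 0.6 × (1−0.15) × (1−0.7) × 0.05 × 0.8 = 0.00612
dutch: 0.15 × (1−0.95) × (1−0.15) × 0.3 × 0.15 = 0.000286875
german: 0.25 × (1−0.35) × (1−0.85) × 0.65 × 0.3 = 0.004753125
P(english | x) = 0.00612 / 0.01116 ≈ 0.5484

0.5484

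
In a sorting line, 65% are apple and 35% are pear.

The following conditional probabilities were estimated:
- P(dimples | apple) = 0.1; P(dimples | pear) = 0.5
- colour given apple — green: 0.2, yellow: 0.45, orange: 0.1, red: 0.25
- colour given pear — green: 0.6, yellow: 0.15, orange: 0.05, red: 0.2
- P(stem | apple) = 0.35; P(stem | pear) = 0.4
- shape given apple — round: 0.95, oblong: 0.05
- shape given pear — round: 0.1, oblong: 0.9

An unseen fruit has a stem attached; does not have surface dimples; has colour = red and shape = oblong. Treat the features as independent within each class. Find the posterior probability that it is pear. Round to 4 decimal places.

apple: 0.65 × (1−0.1) × 0.25 × 0.35 × 0.05 = 0.002559375
pear: 0.35 × (1−0.5) × 0.2 × 0.4 × 0.9 = 0.0126
P(pear | x) = 0.0126 / 0.015159375 ≈ 0.8312

0.8312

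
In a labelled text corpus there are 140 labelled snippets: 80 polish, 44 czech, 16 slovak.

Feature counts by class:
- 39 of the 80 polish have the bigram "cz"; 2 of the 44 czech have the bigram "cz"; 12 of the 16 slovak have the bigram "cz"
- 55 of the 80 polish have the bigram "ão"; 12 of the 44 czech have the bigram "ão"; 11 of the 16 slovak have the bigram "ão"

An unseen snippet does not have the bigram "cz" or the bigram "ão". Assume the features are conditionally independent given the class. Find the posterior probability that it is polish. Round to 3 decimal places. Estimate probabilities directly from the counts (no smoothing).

polish: (80/140) × (41/80) × (25/80) ≈ 0.0915179
czech: (44/140) × (42/44) × (32/44) ≈ 0.218182
slovak: (16/140) × (4/16) × (5/16) ≈ 0.00892857
P(polish | x) = 0.0915179 / 0.31862847 ≈ 0.287

0.287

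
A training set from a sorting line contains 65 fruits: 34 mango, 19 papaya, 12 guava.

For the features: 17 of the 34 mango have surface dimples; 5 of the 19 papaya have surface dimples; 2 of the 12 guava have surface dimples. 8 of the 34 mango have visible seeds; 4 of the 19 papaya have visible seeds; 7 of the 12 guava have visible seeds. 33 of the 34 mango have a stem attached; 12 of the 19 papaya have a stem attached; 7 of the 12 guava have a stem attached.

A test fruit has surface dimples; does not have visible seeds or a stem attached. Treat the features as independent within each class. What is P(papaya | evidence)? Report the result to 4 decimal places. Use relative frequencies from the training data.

0.6659

mango: (34/65) × (17/34) × (26/34) × (1/34) ≈ 0.00588235
papaya: (19/65) × (5/19) × (15/19) × (7/19) ≈ 0.0223737
guava: (12/65) × (2/12) × (5/12) × (5/12) ≈ 0.00534188
P(papaya | x) = 0.0223737 / 0.03359793 ≈ 0.6659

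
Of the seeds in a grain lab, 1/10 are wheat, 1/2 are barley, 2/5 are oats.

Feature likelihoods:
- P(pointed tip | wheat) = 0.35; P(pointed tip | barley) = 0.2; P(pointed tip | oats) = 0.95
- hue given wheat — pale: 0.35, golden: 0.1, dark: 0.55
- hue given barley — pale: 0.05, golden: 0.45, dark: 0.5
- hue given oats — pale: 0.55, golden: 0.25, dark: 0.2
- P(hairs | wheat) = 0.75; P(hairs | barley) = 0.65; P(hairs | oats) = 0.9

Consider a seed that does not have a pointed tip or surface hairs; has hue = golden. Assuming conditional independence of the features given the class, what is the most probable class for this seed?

barley

wheat: 0.1 × (1−0.35) × 0.1 × (1−0.75) = 0.001625
barley: 0.5 × (1−0.2) × 0.45 × (1−0.65) = 0.063
oats: 0.4 × (1−0.95) × 0.25 × (1−0.9) = 0.0005
Highest score → barley.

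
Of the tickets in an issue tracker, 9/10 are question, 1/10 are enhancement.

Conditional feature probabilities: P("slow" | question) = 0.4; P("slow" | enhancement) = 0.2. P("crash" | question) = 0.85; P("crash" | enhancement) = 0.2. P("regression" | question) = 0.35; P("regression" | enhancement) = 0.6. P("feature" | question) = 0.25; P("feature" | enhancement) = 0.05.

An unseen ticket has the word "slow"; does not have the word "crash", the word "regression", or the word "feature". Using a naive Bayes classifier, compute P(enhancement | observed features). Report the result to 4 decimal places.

0.1876

question: 0.9 × 0.4 × (1−0.85) × (1−0.35) × (1−0.25) = 0.026325
enhancement: 0.1 × 0.2 × (1−0.2) × (1−0.6) × (1−0.05) = 0.00608
P(enhancement | x) = 0.00608 / 0.032405 ≈ 0.1876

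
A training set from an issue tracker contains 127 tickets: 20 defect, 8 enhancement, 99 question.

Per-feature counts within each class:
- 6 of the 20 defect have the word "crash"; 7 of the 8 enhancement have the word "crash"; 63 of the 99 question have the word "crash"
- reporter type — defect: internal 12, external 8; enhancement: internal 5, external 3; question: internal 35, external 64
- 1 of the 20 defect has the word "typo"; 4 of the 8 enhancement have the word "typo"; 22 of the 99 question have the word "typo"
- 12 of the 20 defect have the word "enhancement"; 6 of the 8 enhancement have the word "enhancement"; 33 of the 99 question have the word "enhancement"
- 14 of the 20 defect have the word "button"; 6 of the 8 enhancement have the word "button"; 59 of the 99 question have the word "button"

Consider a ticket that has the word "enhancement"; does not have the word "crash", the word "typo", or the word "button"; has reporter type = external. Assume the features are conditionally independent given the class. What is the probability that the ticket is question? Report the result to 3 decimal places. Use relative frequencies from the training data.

0.711

defect: (20/127) × (14/20) × (8/20) × (19/20) × (12/20) × (6/20) ≈ 0.00754016
enhancement: (8/127) × (1/8) × (3/8) × (4/8) × (6/8) × (2/8) ≈ 0.000276821
question: (99/127) × (36/99) × (64/99) × (77/99) × (33/99) × (40/99) ≈ 0.0191956
P(question | x) = 0.0191956 / 0.027012581 ≈ 0.711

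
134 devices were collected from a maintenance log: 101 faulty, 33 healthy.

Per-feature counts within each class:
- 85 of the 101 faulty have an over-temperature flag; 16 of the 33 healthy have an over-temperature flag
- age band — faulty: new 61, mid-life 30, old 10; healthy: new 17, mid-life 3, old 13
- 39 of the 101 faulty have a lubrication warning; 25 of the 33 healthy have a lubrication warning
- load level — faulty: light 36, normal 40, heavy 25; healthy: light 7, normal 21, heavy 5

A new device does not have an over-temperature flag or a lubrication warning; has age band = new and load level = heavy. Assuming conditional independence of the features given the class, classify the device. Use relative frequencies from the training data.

faulty

faulty: (101/134) × (16/101) × (61/101) × (62/101) × (25/101) ≈ 0.0109575
healthy: (33/134) × (17/33) × (17/33) × (8/33) × (5/33) ≈ 0.00240055
Highest score → faulty.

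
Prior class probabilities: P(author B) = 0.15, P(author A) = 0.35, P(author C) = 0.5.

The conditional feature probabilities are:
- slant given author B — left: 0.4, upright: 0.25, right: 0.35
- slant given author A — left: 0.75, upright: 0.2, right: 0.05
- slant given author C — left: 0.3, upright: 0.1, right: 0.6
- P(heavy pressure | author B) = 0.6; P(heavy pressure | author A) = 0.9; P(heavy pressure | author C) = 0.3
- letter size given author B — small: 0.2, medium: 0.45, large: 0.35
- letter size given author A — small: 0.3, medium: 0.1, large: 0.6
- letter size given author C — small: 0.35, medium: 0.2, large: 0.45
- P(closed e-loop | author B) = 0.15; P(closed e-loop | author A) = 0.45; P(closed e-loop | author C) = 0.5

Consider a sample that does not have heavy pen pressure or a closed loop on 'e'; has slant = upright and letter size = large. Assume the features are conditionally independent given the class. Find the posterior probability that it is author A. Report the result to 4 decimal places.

author B: 0.15 × 0.25 × (1−0.6) × 0.35 × (1−0.15) = 0.0044625
author A: 0.35 × 0.2 × (1−0.9) × 0.6 × (1−0.45) = 0.00231
author C: 0.5 × 0.1 × (1−0.3) × 0.45 × (1−0.5) = 0.007875
P(author A | x) = 0.00231 / 0.0146475 ≈ 0.1577

0.1577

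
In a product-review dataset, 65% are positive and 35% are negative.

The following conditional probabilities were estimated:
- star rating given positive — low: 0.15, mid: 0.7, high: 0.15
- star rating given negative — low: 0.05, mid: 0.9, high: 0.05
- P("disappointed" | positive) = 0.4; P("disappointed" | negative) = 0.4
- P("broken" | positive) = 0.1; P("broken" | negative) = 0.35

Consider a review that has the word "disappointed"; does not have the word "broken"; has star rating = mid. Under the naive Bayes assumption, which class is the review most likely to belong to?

positive

positive: 0.65 × 0.7 × 0.4 × (1−0.1) = 0.1638
negative: 0.35 × 0.9 × 0.4 × (1−0.35) = 0.0819
Highest score → positive.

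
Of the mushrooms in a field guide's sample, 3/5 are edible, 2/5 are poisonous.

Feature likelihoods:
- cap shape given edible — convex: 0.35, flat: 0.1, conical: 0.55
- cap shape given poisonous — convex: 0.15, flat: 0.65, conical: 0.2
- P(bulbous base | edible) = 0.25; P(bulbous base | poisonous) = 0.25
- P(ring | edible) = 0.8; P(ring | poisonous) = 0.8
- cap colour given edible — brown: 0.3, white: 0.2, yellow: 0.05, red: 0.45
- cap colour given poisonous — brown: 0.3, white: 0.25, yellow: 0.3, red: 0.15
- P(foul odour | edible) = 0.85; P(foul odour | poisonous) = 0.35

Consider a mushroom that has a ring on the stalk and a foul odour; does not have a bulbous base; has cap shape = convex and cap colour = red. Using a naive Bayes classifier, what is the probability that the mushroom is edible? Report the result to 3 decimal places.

edible: 0.6 × 0.35 × (1−0.25) × 0.8 × 0.45 × 0.85 = 0.048195
poisonous: 0.4 × 0.15 × (1−0.25) × 0.8 × 0.15 × 0.35 = 0.00189
P(edible | x) = 0.048195 / 0.050085 ≈ 0.962

0.962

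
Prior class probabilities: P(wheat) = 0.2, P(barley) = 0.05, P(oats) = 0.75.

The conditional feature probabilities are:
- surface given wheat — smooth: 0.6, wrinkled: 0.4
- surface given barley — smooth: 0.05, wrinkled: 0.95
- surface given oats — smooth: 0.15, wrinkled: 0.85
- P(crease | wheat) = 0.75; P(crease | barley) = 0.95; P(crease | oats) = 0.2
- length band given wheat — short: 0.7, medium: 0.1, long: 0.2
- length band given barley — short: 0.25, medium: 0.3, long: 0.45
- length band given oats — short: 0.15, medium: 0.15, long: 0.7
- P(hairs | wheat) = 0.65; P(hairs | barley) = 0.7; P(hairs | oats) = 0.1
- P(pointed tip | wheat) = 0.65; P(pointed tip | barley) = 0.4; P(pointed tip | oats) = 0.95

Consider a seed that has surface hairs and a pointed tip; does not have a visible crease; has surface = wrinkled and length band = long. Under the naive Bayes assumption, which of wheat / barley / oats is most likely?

oats

wheat: 0.2 × 0.4 × (1−0.75) × 0.2 × 0.65 × 0.65 = 0.00169
barley: 0.05 × 0.95 × (1−0.95) × 0.45 × 0.7 × 0.4 = 0.00029925
oats: 0.75 × 0.85 × (1−0.2) × 0.7 × 0.1 × 0.95 = 0.033915
Highest score → oats.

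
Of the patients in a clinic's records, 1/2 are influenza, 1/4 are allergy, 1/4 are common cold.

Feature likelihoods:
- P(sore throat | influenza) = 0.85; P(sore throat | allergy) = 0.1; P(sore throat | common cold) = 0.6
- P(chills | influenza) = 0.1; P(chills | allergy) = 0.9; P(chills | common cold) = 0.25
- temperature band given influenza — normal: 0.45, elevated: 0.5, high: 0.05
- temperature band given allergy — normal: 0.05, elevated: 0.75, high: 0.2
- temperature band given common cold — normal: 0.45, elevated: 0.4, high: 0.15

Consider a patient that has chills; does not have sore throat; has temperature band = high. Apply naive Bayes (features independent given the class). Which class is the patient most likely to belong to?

allergy

influenza: 0.5 × (1−0.85) × 0.1 × 0.05 = 0.000375
allergy: 0.25 × (1−0.1) × 0.9 × 0.2 = 0.0405
common cold: 0.25 × (1−0.6) × 0.25 × 0.15 = 0.00375
Highest score → allergy.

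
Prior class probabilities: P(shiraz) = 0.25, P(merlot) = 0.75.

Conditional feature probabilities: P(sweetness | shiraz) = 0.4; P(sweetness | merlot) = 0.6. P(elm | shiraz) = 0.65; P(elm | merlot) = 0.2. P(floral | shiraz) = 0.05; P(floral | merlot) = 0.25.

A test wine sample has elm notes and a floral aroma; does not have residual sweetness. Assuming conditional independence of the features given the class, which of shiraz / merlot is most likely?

merlot

shiraz: 0.25 × (1−0.4) × 0.65 × 0.05 = 0.004875
merlot: 0.75 × (1−0.6) × 0.2 × 0.25 = 0.015
Highest score → merlot.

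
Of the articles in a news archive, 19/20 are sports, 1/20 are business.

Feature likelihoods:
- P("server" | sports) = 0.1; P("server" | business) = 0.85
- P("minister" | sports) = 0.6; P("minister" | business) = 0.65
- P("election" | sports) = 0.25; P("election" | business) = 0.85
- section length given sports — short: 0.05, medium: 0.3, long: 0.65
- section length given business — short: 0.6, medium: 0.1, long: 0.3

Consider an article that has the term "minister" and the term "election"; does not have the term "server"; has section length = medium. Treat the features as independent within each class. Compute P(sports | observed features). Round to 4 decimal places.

sports: 0.95 × (1−0.1) × 0.6 × 0.25 × 0.3 = 0.038475
business: 0.05 × (1−0.85) × 0.65 × 0.85 × 0.1 = 0.000414375
P(sports | x) = 0.038475 / 0.038889375 ≈ 0.9893

0.9893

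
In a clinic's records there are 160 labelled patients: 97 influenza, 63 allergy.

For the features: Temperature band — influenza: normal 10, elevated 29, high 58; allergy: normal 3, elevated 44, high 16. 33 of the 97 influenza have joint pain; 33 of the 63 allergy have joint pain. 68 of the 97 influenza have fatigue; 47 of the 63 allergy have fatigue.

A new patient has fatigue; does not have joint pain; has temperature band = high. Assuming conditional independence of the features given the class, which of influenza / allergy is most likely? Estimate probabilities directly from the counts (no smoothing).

influenza

influenza: (97/160) × (58/97) × (64/97) × (68/97) ≈ 0.167669
allergy: (63/160) × (16/63) × (30/63) × (47/63) ≈ 0.0355253
Highest score → influenza.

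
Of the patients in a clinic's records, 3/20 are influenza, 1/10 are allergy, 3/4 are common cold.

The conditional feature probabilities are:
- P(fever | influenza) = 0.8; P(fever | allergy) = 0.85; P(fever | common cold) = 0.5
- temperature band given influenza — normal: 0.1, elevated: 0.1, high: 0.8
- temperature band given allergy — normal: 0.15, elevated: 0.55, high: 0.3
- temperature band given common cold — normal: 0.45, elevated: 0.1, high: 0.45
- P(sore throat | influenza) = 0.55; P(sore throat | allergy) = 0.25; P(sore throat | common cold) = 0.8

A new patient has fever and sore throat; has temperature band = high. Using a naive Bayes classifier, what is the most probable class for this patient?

common cold

influenza: 0.15 × 0.8 × 0.8 × 0.55 = 0.0528
allergy: 0.1 × 0.85 × 0.3 × 0.25 = 0.006375
common cold: 0.75 × 0.5 × 0.45 × 0.8 = 0.135
Highest score → common cold.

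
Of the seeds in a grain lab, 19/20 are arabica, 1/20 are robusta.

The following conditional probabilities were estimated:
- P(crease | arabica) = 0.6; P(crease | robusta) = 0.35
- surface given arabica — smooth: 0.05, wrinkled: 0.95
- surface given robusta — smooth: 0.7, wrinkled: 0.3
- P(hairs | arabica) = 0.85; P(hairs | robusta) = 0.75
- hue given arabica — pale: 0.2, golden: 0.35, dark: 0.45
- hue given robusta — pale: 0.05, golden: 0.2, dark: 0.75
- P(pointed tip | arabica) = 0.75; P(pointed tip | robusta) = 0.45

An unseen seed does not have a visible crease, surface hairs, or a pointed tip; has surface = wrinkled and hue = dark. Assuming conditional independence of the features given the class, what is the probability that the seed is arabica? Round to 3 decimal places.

arabica: 0.95 × (1−0.6) × 0.95 × (1−0.85) × 0.45 × (1−0.75) = 0.006091875
robusta: 0.05 × (1−0.35) × 0.3 × (1−0.75) × 0.75 × (1−0.45) = 0.00100546875
P(arabica | x) = 0.006091875 / 0.00709734375 ≈ 0.858

0.858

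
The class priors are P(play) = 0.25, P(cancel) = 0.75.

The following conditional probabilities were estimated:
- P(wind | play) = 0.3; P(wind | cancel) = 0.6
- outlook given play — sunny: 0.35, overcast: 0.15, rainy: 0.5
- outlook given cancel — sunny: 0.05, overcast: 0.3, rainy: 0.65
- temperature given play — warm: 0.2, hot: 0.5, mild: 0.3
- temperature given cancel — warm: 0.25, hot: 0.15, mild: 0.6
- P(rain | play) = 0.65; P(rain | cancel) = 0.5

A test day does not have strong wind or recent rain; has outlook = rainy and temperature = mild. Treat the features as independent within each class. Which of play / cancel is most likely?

play: 0.25 × (1−0.3) × 0.5 × 0.3 × (1−0.65) = 0.0091875
cancel: 0.75 × (1−0.6) × 0.65 × 0.6 × (1−0.5) = 0.0585
Highest score → cancel.

cancel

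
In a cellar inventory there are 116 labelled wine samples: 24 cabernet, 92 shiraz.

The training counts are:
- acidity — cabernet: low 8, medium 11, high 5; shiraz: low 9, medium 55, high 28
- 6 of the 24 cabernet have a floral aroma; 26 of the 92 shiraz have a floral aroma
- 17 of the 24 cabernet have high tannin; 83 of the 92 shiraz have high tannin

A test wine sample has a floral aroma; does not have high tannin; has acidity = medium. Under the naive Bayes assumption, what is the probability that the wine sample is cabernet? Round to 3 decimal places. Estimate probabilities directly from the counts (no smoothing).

cabernet: (24/116) × (11/24) × (6/24) × (7/24) ≈ 0.00691451
shiraz: (92/116) × (55/92) × (26/92) × (9/92) ≈ 0.0131083
P(cabernet | x) = 0.00691451 / 0.02002281 ≈ 0.345

0.345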